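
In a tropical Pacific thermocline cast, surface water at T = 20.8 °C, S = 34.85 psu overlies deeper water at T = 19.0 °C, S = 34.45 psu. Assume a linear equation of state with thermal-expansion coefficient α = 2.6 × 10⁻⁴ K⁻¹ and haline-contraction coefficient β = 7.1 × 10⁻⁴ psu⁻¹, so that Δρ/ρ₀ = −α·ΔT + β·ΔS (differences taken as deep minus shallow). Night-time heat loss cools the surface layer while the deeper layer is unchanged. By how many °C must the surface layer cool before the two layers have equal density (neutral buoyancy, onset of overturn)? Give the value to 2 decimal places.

0.71 °C

Neutral buoyancy requires Δρ = 0, i.e. −α(T_deep − T_surf′) + β(S_deep − S_surf) = 0.
T_surf′ = T_deep − (β/α)·ΔS = 19.0 − (7.1 × 10⁻⁴/2.6 × 10⁻⁴)·(-0.40) = 20.0923 °C.
Cooling required: 20.8 − (20.0923) = 0.7077 °C.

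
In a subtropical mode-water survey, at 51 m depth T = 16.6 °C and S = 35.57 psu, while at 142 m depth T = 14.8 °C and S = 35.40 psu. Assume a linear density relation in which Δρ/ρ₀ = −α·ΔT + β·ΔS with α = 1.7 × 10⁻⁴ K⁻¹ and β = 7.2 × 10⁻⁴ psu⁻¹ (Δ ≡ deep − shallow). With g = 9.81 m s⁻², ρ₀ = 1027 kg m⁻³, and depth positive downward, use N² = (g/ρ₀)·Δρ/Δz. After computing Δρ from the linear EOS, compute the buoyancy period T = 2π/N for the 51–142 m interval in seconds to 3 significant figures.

ΔT = -1.8 K, ΔS = -0.17 psu (deep − shallow).
Δρ/ρ₀ = −αΔT + βΔS = 3.06 × 10⁻⁴ − 1.224 × 10⁻⁴ = 1.836 × 10⁻⁴, so Δρ ≈ 0.1886 kg m⁻³.
N² = (g/ρ₀)·Δρ/Δz = g·(Δρ/ρ₀)/Δz = 9.81 × 1.836 × 10⁻⁴ / 91 = 1.9792 × 10⁻⁵ s⁻².
N = √(1.9792 × 10⁻⁵) = 4.4488 × 10⁻³ rad s⁻¹ → T = 2π/N = 1.4123 × 10³ s ≈ 1.41 × 10³ s.

1.41 × 10³ s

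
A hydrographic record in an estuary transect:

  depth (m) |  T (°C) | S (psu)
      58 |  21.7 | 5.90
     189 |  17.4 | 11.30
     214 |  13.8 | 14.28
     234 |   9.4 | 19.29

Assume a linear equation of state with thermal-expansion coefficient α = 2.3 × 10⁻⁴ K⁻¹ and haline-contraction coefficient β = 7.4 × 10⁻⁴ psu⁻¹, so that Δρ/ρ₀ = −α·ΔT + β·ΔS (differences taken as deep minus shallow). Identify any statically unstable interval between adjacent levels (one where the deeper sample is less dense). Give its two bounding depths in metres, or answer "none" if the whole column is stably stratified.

none

Evaluate Δρ/ρ₀ = −αΔT + βΔS across each adjacent pair:
  58–189 m: −αΔT+βΔS = −(2.3 × 10⁻⁴)(-4.3)+(7.4 × 10⁻⁴)(+5.40) = 5.0 × 10⁻³ → stable
  189–214 m: −αΔT+βΔS = −(2.3 × 10⁻⁴)(-3.6)+(7.4 × 10⁻⁴)(+2.98) = 3.0 × 10⁻³ → stable
  214–234 m: −αΔT+βΔS = −(2.3 × 10⁻⁴)(-4.4)+(7.4 × 10⁻⁴)(+5.01) = 4.7 × 10⁻³ → stable
Every interval has Δρ > 0: the column is stably stratified throughout.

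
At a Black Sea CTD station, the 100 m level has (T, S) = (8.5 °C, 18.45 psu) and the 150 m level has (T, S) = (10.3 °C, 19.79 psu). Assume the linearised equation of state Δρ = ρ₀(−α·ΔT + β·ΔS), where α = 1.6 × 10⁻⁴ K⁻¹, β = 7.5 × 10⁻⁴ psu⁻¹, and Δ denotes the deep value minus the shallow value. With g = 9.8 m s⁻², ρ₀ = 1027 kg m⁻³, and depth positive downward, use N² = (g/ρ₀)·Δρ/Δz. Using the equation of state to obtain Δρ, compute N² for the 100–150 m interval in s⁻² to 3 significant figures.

1.41 × 10⁻⁴ s⁻²

ΔT = +1.8 K, ΔS = +1.34 psu (deep − shallow).
Δρ/ρ₀ = −αΔT + βΔS = -2.88 × 10⁻⁴ + 1.005 × 10⁻³ = 7.17 × 10⁻⁴, so Δρ ≈ 0.7364 kg m⁻³.
N² = (g/ρ₀)·Δρ/Δz = g·(Δρ/ρ₀)/Δz = 9.8 × 7.17 × 10⁻⁴ / 50 = 1.4053 × 10⁻⁴ s⁻² ≈ 1.41 × 10⁻⁴ s⁻².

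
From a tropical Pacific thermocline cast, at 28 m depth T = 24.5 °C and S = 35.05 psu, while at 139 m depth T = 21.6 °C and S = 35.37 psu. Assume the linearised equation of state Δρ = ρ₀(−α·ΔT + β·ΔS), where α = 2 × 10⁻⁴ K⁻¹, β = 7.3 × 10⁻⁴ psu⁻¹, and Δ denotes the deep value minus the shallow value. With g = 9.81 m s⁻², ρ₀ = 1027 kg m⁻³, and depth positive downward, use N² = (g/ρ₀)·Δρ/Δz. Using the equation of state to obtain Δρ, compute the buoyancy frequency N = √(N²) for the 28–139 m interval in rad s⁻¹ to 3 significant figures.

8.48 × 10⁻³ rad s⁻¹

ΔT = -2.9 K, ΔS = +0.32 psu (deep − shallow).
Δρ/ρ₀ = −αΔT + βΔS = 5.80 × 10⁻⁴ + 2.336 × 10⁻⁴ = 8.136 × 10⁻⁴, so Δρ ≈ 0.8356 kg m⁻³.
N² = (g/ρ₀)·Δρ/Δz = g·(Δρ/ρ₀)/Δz = 9.81 × 8.136 × 10⁻⁴ / 111 = 7.1905 × 10⁻⁵ s⁻².
N = √(7.1905 × 10⁻⁵) = 8.4797 × 10⁻³ rad s⁻¹ ≈ 8.48 × 10⁻³ rad s⁻¹.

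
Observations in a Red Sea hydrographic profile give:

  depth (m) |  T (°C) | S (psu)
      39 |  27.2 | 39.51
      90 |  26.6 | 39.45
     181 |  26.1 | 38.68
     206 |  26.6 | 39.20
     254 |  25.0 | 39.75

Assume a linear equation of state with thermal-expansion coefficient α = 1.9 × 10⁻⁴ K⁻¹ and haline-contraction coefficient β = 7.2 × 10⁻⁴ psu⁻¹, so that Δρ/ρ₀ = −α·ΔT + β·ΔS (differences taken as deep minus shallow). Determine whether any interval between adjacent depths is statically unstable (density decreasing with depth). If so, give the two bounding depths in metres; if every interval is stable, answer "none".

Evaluate Δρ/ρ₀ = −αΔT + βΔS across each adjacent pair:
  39–90 m: −αΔT+βΔS = −(1.9 × 10⁻⁴)(-0.6)+(7.2 × 10⁻⁴)(-0.06) = 7.1 × 10⁻⁵ → stable
  90–181 m: −αΔT+βΔS = −(1.9 × 10⁻⁴)(-0.5)+(7.2 × 10⁻⁴)(-0.77) = -4.6 × 10⁻⁴ → UNSTABLE
  181–206 m: −αΔT+βΔS = −(1.9 × 10⁻⁴)(+0.5)+(7.2 × 10⁻⁴)(+0.52) = 2.8 × 10⁻⁴ → stable
  206–254 m: −αΔT+βΔS = −(1.9 × 10⁻⁴)(-1.6)+(7.2 × 10⁻⁴)(+0.55) = 7.0 × 10⁻⁴ → stable
The 90–181 m interval has Δρ < 0: lighter water underlies denser water.

90–181 m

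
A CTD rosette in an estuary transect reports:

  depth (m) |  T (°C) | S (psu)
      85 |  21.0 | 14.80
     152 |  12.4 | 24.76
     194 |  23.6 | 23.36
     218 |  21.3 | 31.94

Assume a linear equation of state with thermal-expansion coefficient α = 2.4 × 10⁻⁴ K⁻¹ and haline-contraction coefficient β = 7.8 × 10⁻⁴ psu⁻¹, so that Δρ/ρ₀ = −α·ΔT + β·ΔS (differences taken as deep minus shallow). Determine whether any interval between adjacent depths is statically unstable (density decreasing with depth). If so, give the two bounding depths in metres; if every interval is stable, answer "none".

Evaluate Δρ/ρ₀ = −αΔT + βΔS across each adjacent pair:
  85–152 m: −αΔT+βΔS = −(2.4 × 10⁻⁴)(-8.6)+(7.8 × 10⁻⁴)(+9.96) = 9.8 × 10⁻³ → stable
  152–194 m: −αΔT+βΔS = −(2.4 × 10⁻⁴)(+11.2)+(7.8 × 10⁻⁴)(-1.40) = -3.8 × 10⁻³ → UNSTABLE
  194–218 m: −αΔT+βΔS = −(2.4 × 10⁻⁴)(-2.3)+(7.8 × 10⁻⁴)(+8.58) = 7.2 × 10⁻³ → stable
The 152–194 m interval has Δρ < 0: lighter water underlies denser water.

152–194 m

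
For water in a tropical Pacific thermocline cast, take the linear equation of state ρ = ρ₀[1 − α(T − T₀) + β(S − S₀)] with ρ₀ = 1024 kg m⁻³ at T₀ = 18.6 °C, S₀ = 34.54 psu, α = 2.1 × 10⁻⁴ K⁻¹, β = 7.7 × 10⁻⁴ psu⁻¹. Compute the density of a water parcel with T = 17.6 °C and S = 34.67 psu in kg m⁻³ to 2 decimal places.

T − T₀ = -1.0 K, S − S₀ = +0.13 psu.
Bracket = 1 − α·(-1.0) + β·(+0.13) = 1 + (3.101 × 10⁻⁴) = 1.0003101.
ρ = 1024 × 1.0003101 = 1024.32 kg m⁻³.

1024.32 kg m⁻³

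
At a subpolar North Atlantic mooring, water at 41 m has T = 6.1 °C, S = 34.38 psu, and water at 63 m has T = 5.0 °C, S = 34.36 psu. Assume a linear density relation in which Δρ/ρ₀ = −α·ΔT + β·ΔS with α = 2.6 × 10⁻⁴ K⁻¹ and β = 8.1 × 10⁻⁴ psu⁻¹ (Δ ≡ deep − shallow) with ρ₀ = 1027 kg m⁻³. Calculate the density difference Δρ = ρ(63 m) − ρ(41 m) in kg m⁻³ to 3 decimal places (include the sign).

+0.277 kg m⁻³

ΔT = -1.1 K, ΔS = -0.02 psu (deep − shallow).
Δρ/ρ₀ = −(2.6 × 10⁻⁴)(-1.1) + (8.1 × 10⁻⁴)(-0.02) = 2.698 × 10⁻⁴.
Δρ = 1027 × (2.698 × 10⁻⁴) = +0.277 kg m⁻³.
Positive Δρ: denser below, stable.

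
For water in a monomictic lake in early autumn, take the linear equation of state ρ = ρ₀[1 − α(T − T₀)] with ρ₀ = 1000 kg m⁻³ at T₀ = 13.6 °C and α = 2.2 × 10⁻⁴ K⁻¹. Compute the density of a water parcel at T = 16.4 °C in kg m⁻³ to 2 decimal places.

T − T₀ = +2.8 K.
Bracket = 1 − α·(+2.8) = 1 + (-6.16 × 10⁻⁴) = 0.9993840.
ρ = 1000 × 0.9993840 = 999.38 kg m⁻³.

999.38 kg m⁻³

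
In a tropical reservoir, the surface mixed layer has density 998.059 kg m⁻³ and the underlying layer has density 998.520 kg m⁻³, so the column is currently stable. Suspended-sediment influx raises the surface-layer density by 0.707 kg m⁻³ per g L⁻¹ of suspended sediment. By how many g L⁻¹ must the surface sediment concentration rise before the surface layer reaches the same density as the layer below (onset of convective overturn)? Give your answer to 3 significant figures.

0.652 g L⁻¹

Density deficit of the surface layer: 998.520 − 998.059 = 0.461 kg m⁻³.
Required change = 0.461 / 0.707 = 0.652 g L⁻¹.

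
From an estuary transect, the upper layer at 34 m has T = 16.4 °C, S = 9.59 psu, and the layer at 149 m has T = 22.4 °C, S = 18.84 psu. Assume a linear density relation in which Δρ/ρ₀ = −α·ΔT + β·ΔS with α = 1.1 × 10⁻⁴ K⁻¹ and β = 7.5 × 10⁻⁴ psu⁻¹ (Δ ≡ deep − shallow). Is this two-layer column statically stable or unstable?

ΔT = 22.4 − 16.4 = +6.0 K and ΔS = 18.84 − 9.59 = +9.25 psu (deep − shallow).
−αΔT = -6.60 × 10⁻⁴; βΔS = 6.9375 × 10⁻³; sum Δρ/ρ₀ = 6.2775 × 10⁻³.
Δρ/ρ₀ > 0, so Δρ > 0: deeper water is denser → statically stable.

stable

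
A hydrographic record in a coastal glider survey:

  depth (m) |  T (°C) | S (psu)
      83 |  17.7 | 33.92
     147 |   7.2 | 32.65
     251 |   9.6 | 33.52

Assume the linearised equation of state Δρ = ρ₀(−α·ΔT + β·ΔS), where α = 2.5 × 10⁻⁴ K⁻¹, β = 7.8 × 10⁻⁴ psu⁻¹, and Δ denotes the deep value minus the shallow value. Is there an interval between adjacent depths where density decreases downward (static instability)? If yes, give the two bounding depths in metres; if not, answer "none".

none

Evaluate Δρ/ρ₀ = −αΔT + βΔS across each adjacent pair:
  83–147 m: −αΔT+βΔS = −(2.5 × 10⁻⁴)(-10.5)+(7.8 × 10⁻⁴)(-1.27) = 1.6 × 10⁻³ → stable
  147–251 m: −αΔT+βΔS = −(2.5 × 10⁻⁴)(+2.4)+(7.8 × 10⁻⁴)(+0.87) = 7.9 × 10⁻⁵ → stable
Every interval has Δρ > 0: the column is stably stratified throughout.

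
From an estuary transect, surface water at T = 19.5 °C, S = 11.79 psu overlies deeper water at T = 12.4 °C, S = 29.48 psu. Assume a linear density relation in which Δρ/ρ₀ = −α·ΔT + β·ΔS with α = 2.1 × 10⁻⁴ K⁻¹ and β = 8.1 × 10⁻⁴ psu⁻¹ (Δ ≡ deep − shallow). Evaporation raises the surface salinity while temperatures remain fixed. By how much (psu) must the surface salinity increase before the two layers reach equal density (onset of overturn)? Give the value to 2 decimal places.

19.53 psu

Neutral buoyancy requires −α(T_deep − T_surf) + β(S_deep − S_surf′) = 0.
S_surf′ = S_deep − (α/β)·ΔT = 29.48 − (2.1 × 10⁻⁴/8.1 × 10⁻⁴)·(-7.1) = 31.3207 psu.
Increase required: 31.3207 − 11.79 = 19.5307 psu.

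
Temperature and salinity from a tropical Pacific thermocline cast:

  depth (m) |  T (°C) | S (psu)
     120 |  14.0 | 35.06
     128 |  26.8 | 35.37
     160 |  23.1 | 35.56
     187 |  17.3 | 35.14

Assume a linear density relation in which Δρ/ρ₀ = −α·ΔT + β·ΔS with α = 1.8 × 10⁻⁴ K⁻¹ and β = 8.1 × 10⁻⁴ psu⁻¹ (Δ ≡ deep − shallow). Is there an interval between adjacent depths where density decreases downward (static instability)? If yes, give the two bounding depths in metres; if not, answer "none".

Evaluate Δρ/ρ₀ = −αΔT + βΔS across each adjacent pair:
  120–128 m: −αΔT+βΔS = −(1.8 × 10⁻⁴)(+12.8)+(8.1 × 10⁻⁴)(+0.31) = -2.1 × 10⁻³ → UNSTABLE
  128–160 m: −αΔT+βΔS = −(1.8 × 10⁻⁴)(-3.7)+(8.1 × 10⁻⁴)(+0.19) = 8.2 × 10⁻⁴ → stable
  160–187 m: −αΔT+βΔS = −(1.8 × 10⁻⁴)(-5.8)+(8.1 × 10⁻⁴)(-0.42) = 7.0 × 10⁻⁴ → stable
The 120–128 m interval has Δρ < 0: lighter water underlies denser water.

120–128 m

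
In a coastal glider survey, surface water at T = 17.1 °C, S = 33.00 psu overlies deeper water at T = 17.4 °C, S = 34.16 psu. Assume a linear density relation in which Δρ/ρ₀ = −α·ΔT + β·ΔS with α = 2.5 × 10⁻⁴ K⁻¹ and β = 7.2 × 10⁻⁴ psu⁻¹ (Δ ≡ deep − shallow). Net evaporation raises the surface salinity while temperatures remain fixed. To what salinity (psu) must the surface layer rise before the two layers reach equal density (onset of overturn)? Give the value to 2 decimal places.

Neutral buoyancy requires −α(T_deep − T_surf) + β(S_deep − S_surf′) = 0.
S_surf′ = S_deep − (α/β)·ΔT = 34.16 − (2.5 × 10⁻⁴/7.2 × 10⁻⁴)·(+0.3) = 34.0558 psu.
Increase required: 34.0558 − 33.00 = 1.0558 psu.

34.06 psu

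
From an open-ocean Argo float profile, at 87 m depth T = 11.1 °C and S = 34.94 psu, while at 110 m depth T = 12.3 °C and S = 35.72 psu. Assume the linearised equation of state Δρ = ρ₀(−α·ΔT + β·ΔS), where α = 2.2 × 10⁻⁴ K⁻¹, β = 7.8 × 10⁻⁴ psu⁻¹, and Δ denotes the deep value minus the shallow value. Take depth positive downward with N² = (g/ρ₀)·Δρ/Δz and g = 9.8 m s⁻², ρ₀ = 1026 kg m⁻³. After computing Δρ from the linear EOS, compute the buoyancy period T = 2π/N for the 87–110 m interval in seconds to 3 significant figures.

ΔT = +1.2 K, ΔS = +0.78 psu (deep − shallow).
Δρ/ρ₀ = −αΔT + βΔS = -2.64 × 10⁻⁴ + 6.084 × 10⁻⁴ = 3.444 × 10⁻⁴, so Δρ ≈ 0.3534 kg m⁻³.
N² = (g/ρ₀)·Δρ/Δz = g·(Δρ/ρ₀)/Δz = 9.8 × 3.444 × 10⁻⁴ / 23 = 1.4674 × 10⁻⁴ s⁻².
N = √(1.4674 × 10⁻⁴) = 0.012114 rad s⁻¹ → T = 2π/N = 518.67 s ≈ 519 s.

519 s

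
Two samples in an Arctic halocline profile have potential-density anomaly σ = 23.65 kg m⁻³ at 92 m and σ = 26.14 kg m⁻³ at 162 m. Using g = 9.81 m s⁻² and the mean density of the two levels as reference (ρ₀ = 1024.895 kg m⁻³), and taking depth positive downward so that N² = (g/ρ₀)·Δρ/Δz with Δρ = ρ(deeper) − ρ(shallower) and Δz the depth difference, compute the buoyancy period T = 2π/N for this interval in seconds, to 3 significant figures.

Δρ = 1026.14 − 1023.65 = 2.49 kg m⁻³ over Δz = 162 − 92 = 70 m.
N² = (9.81/1024.895) × (2.49/70) = 3.4048 × 10⁻⁴ s⁻².
N = √(3.4048 × 10⁻⁴) = 0.018452 rad s⁻¹, so T = 2π/N = 340.52 s ≈ 341 s.

341 s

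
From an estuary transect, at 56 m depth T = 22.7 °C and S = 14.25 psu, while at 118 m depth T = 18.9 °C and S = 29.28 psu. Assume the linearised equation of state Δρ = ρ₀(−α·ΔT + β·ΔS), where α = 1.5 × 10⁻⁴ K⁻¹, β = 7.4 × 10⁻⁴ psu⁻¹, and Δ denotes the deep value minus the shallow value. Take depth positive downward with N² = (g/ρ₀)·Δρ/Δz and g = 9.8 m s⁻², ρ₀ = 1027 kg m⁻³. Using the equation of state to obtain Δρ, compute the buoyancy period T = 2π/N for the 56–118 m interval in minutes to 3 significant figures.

ΔT = -3.8 K, ΔS = +15.03 psu (deep − shallow).
Δρ/ρ₀ = −αΔT + βΔS = 5.70 × 10⁻⁴ + 0.0111222 = 0.0116922, so Δρ ≈ 12.01 kg m⁻³.
N² = (g/ρ₀)·Δρ/Δz = g·(Δρ/ρ₀)/Δz = 9.8 × 0.0116922 / 62 = 1.8481 × 10⁻³ s⁻².
N = √(1.8481 × 10⁻³) = 0.042990 rad s⁻¹ → T = 2π/N = 146.15 s = 2.4358 min ≈ 2.44 min.

2.44 min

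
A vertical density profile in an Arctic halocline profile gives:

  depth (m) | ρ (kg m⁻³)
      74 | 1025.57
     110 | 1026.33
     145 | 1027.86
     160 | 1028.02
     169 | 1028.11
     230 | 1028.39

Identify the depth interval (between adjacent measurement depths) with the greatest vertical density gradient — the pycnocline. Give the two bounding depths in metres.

110–145 m

Compute the density gradient over each adjacent pair:
  74–110 m: Δρ/Δz = 0.76/36 = 0.021 kg m⁻⁴
  110–145 m: Δρ/Δz = 1.53/35 = 0.044 kg m⁻⁴
  145–160 m: Δρ/Δz = 0.16/15 = 0.011 kg m⁻⁴
  160–169 m: Δρ/Δz = 0.09/9 = 0.010 kg m⁻⁴
  169–230 m: Δρ/Δz = 0.28/61 = 4.6 × 10⁻³ kg m⁻⁴
The largest gradient is in the 110–145 m interval — the pycnocline.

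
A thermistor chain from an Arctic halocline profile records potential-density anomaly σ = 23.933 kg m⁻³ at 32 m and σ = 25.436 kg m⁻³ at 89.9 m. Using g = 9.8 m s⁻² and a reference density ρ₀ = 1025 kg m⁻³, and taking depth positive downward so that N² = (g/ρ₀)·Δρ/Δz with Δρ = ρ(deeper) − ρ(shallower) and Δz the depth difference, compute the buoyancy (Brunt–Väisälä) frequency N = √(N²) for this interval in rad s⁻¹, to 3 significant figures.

0.0158 rad s⁻¹

Δρ = 1025.436 − 1023.933 = 1.503 kg m⁻³ over Δz = 89.9 − 32 = 57.9 m.
N² = (9.8/1025) × (1.503/57.9) = 2.4819 × 10⁻⁴ s⁻².
N = √(2.4819 × 10⁻⁴) = 0.015754 rad s⁻¹ ≈ 0.0158 rad s⁻¹.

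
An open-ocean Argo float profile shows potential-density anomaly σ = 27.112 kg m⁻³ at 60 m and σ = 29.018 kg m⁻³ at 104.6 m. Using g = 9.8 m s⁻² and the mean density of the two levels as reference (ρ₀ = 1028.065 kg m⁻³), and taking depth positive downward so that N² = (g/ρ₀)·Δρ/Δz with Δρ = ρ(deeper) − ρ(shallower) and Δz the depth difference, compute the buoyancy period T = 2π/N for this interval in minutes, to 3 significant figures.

Δρ = 1029.018 − 1027.112 = 1.906 kg m⁻³ over Δz = 104.6 − 60 = 44.6 m.
N² = (9.8/1028.065) × (1.906/44.6) = 4.0737 × 10⁻⁴ s⁻².
N = √(4.0737 × 10⁻⁴) = 0.020183 rad s⁻¹, so T = 2π/N = 311.31 s = 5.1885 min ≈ 5.19 min.

5.19 min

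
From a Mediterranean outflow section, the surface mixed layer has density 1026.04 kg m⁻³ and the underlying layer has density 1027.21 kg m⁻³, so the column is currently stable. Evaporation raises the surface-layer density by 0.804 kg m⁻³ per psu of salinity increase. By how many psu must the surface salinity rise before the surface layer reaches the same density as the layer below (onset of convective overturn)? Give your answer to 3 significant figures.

1.46 psu

Density deficit of the surface layer: 1027.21 − 1026.04 = 1.17 kg m⁻³.
Required change = 1.17 / 0.804 = 1.46 psu.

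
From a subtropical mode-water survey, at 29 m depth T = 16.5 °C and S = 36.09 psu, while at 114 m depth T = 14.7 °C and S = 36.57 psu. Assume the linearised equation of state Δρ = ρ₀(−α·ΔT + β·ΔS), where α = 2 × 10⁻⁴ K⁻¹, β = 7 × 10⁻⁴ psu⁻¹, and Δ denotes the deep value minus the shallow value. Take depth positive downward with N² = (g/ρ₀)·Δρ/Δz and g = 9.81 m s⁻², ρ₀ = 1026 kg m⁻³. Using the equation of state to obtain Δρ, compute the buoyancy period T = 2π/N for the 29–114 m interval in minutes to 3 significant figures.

ΔT = -1.8 K, ΔS = +0.48 psu (deep − shallow).
Δρ/ρ₀ = −αΔT + βΔS = 3.60 × 10⁻⁴ + 3.36 × 10⁻⁴ = 6.96 × 10⁻⁴, so Δρ ≈ 0.7141 kg m⁻³.
N² = (g/ρ₀)·Δρ/Δz = g·(Δρ/ρ₀)/Δz = 9.81 × 6.96 × 10⁻⁴ / 85 = 8.0327 × 10⁻⁵ s⁻².
N = √(8.0327 × 10⁻⁵) = 8.9625 × 10⁻³ rad s⁻¹ → T = 2π/N = 701.05 s = 11.684 min ≈ 11.7 min.

11.7 min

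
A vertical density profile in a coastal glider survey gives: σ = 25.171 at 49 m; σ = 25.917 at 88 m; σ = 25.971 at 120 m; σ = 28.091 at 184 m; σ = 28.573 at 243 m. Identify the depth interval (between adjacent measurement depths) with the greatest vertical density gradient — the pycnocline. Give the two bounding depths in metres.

Compute the density gradient over each adjacent pair:
  49–88 m: Δρ/Δz = 0.746/39 = 0.019 kg m⁻⁴
  88–120 m: Δρ/Δz = 0.054/32 = 1.7 × 10⁻³ kg m⁻⁴
  120–184 m: Δρ/Δz = 2.120/64 = 0.033 kg m⁻⁴
  184–243 m: Δρ/Δz = 0.482/59 = 8.2 × 10⁻³ kg m⁻⁴
The largest gradient is in the 120–184 m interval — the pycnocline.

120–184 m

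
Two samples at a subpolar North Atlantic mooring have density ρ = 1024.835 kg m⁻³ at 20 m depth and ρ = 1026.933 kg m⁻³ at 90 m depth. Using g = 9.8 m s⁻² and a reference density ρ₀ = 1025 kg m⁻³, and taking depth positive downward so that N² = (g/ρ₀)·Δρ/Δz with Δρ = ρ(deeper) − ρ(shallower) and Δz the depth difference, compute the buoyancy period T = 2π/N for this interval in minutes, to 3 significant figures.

Δρ = 1026.933 − 1024.835 = 2.098 kg m⁻³ over Δz = 90 − 20 = 70 m.
N² = (9.8/1025) × (2.098/70) = 2.8656 × 10⁻⁴ s⁻².
N = √(2.8656 × 10⁻⁴) = 0.016928 rad s⁻¹, so T = 2π/N = 371.17 s = 6.1862 min ≈ 6.19 min.

6.19 min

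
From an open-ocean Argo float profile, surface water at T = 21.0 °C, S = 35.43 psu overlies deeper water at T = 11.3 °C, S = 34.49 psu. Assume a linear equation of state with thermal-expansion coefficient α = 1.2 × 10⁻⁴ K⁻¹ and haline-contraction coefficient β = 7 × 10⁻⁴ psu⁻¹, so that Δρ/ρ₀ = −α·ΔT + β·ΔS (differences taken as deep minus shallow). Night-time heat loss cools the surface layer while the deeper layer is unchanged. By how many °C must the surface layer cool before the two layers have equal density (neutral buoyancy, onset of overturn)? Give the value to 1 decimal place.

4.2 °C

Neutral buoyancy requires Δρ = 0, i.e. −α(T_deep − T_surf′) + β(S_deep − S_surf) = 0.
T_surf′ = T_deep − (β/α)·ΔS = 11.3 − (7 × 10⁻⁴/1.2 × 10⁻⁴)·(-0.94) = 16.783 °C.
Cooling required: 21.0 − (16.783) = 4.217 °C.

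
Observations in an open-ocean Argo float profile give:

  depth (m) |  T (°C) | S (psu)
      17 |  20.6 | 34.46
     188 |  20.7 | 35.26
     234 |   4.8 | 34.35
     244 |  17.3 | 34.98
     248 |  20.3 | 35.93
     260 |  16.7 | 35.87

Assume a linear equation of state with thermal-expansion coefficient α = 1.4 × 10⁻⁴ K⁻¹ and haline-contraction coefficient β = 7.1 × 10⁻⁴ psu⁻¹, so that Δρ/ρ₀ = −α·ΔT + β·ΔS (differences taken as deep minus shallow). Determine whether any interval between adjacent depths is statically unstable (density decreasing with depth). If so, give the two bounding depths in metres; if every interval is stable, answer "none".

Evaluate Δρ/ρ₀ = −αΔT + βΔS across each adjacent pair:
  17–188 m: −αΔT+βΔS = −(1.4 × 10⁻⁴)(+0.1)+(7.1 × 10⁻⁴)(+0.80) = 5.5 × 10⁻⁴ → stable
  188–234 m: −αΔT+βΔS = −(1.4 × 10⁻⁴)(-15.9)+(7.1 × 10⁻⁴)(-0.91) = 1.6 × 10⁻³ → stable
  234–244 m: −αΔT+βΔS = −(1.4 × 10⁻⁴)(+12.5)+(7.1 × 10⁻⁴)(+0.63) = -1.3 × 10⁻³ → UNSTABLE
  244–248 m: −αΔT+βΔS = −(1.4 × 10⁻⁴)(+3.0)+(7.1 × 10⁻⁴)(+0.95) = 2.5 × 10⁻⁴ → stable
  248–260 m: −αΔT+βΔS = −(1.4 × 10⁻⁴)(-3.6)+(7.1 × 10⁻⁴)(-0.06) = 4.6 × 10⁻⁴ → stable
The 234–244 m interval has Δρ < 0: lighter water underlies denser water.

234–244 m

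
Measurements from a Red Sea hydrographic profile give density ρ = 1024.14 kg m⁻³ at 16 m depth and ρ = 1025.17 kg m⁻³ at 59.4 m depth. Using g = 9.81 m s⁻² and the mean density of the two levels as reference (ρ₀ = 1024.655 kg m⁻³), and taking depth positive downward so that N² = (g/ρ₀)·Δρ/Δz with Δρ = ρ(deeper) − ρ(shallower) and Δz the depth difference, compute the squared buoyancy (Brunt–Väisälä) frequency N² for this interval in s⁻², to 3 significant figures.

2.27 × 10⁻⁴ s⁻²

Δρ = 1025.17 − 1024.14 = 1.03 kg m⁻³ over Δz = 59.4 − 16 = 43.4 m.
N² = (9.81/1024.655) × (1.03/43.4) = 2.2722 × 10⁻⁴ s⁻² ≈ 2.27 × 10⁻⁴ s⁻².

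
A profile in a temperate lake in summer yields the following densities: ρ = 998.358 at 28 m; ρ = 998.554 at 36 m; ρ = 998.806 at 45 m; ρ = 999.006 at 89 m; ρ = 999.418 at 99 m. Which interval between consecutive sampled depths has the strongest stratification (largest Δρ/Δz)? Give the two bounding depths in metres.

89–99 m

Compute the density gradient over each adjacent pair:
  28–36 m: Δρ/Δz = 0.196/8 = 0.025 kg m⁻⁴
  36–45 m: Δρ/Δz = 0.252/9 = 0.028 kg m⁻⁴
  45–89 m: Δρ/Δz = 0.200/44 = 4.5 × 10⁻³ kg m⁻⁴
  89–99 m: Δρ/Δz = 0.412/10 = 0.041 kg m⁻⁴
The largest gradient is in the 89–99 m interval — the pycnocline.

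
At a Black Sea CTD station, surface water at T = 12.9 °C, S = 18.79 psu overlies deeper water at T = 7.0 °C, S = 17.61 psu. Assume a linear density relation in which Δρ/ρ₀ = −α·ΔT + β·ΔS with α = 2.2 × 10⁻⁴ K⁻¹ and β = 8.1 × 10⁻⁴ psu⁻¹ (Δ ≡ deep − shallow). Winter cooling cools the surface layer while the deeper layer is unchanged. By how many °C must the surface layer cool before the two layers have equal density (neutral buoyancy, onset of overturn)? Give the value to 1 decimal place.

1.6 °C

Neutral buoyancy requires Δρ = 0, i.e. −α(T_deep − T_surf′) + β(S_deep − S_surf) = 0.
T_surf′ = T_deep − (β/α)·ΔS = 7.0 − (8.1 × 10⁻⁴/2.2 × 10⁻⁴)·(-1.18) = 11.345 °C.
Cooling required: 12.9 − (11.345) = 1.555 °C.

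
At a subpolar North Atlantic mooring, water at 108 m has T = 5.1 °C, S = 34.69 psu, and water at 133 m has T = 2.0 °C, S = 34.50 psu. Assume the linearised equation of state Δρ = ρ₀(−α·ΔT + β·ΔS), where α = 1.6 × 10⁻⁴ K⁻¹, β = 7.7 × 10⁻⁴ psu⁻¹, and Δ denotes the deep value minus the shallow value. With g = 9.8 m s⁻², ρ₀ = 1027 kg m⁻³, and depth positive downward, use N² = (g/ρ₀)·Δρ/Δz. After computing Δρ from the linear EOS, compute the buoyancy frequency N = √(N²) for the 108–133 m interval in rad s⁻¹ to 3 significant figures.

0.0117 rad s⁻¹

ΔT = -3.1 K, ΔS = -0.19 psu (deep − shallow).
Δρ/ρ₀ = −αΔT + βΔS = 4.96 × 10⁻⁴ − 1.463 × 10⁻⁴ = 3.497 × 10⁻⁴, so Δρ ≈ 0.3591 kg m⁻³.
N² = (g/ρ₀)·Δρ/Δz = g·(Δρ/ρ₀)/Δz = 9.8 × 3.497 × 10⁻⁴ / 25 = 1.3708 × 10⁻⁴ s⁻².
N = √(1.3708 × 10⁻⁴) = 0.011708 rad s⁻¹ ≈ 0.0117 rad s⁻¹.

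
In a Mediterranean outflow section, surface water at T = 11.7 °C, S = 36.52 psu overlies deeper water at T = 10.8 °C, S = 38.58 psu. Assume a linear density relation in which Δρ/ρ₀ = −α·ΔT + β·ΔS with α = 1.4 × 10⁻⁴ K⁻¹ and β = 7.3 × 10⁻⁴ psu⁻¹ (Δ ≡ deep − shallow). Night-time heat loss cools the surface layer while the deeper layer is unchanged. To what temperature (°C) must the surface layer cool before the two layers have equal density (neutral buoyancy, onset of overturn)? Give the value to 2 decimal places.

0.06 °C

Neutral buoyancy requires Δρ = 0, i.e. −α(T_deep − T_surf′) + β(S_deep − S_surf) = 0.
T_surf′ = T_deep − (β/α)·ΔS = 10.8 − (7.3 × 10⁻⁴/1.4 × 10⁻⁴)·(+2.06) = 0.0586 °C.
Cooling required: 11.7 − (0.0586) = 11.6414 °C.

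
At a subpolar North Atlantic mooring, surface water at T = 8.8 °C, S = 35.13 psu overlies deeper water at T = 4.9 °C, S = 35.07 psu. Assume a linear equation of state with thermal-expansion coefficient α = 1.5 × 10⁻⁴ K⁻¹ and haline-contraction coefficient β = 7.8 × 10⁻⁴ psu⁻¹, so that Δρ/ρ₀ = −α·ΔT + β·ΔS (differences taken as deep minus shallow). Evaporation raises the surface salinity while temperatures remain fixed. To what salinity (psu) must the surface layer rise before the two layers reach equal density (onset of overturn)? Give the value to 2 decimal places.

35.82 psu

Neutral buoyancy requires −α(T_deep − T_surf) + β(S_deep − S_surf′) = 0.
S_surf′ = S_deep − (α/β)·ΔT = 35.07 − (1.5 × 10⁻⁴/7.8 × 10⁻⁴)·(-3.9) = 35.8200 psu.
Increase required: 35.8200 − 35.13 = 0.6900 psu.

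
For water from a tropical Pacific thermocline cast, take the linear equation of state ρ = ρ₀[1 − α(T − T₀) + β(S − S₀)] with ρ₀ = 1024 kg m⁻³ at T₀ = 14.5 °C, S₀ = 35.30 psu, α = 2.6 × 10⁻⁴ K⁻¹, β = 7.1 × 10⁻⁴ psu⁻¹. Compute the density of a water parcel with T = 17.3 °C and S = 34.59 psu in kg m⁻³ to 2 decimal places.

1022.74 kg m⁻³

T − T₀ = +2.8 K, S − S₀ = -0.71 psu.
Bracket = 1 − α·(+2.8) + β·(-0.71) = 1 + (-1.2321 × 10⁻³) = 0.9987679.
ρ = 1024 × 0.9987679 = 1022.74 kg m⁻³.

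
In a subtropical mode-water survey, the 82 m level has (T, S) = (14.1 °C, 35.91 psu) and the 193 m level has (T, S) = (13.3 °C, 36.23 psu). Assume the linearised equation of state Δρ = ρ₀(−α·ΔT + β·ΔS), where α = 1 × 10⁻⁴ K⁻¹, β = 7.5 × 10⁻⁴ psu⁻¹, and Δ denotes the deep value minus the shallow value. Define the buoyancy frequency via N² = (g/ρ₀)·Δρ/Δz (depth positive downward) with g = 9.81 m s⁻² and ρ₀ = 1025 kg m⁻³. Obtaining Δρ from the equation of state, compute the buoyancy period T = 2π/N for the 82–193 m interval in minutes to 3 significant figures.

19.7 min

ΔT = -0.8 K, ΔS = +0.32 psu (deep − shallow).
Δρ/ρ₀ = −αΔT + βΔS = 8.00 × 10⁻⁵ + 2.40 × 10⁻⁴ = 3.20 × 10⁻⁴, so Δρ ≈ 0.3280 kg m⁻³.
N² = (g/ρ₀)·Δρ/Δz = g·(Δρ/ρ₀)/Δz = 9.81 × 3.20 × 10⁻⁴ / 111 = 2.8281 × 10⁻⁵ s⁻².
N = √(2.8281 × 10⁻⁵) = 5.3180 × 10⁻³ rad s⁻¹ → T = 2π/N = 1.1815 × 10³ s = 19.692 min ≈ 19.7 min.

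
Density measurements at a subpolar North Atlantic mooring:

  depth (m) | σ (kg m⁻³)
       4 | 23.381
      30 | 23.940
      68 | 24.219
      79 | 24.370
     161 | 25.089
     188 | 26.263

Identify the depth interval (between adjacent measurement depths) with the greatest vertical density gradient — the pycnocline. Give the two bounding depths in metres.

161–188 m

Compute the density gradient over each adjacent pair:
  4–30 m: Δρ/Δz = 0.559/26 = 0.022 kg m⁻⁴
  30–68 m: Δρ/Δz = 0.279/38 = 7.3 × 10⁻³ kg m⁻⁴
  68–79 m: Δρ/Δz = 0.151/11 = 0.014 kg m⁻⁴
  79–161 m: Δρ/Δz = 0.719/82 = 8.8 × 10⁻³ kg m⁻⁴
  161–188 m: Δρ/Δz = 1.174/27 = 0.043 kg m⁻⁴
The largest gradient is in the 161–188 m interval — the pycnocline.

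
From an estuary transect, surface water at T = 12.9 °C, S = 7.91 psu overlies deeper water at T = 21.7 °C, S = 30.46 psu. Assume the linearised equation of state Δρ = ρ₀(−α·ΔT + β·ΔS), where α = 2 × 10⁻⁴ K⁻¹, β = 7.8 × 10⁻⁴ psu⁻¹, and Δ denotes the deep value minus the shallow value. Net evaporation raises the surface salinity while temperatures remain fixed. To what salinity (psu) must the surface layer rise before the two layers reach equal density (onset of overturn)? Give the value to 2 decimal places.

28.20 psu

Neutral buoyancy requires −α(T_deep − T_surf) + β(S_deep − S_surf′) = 0.
S_surf′ = S_deep − (α/β)·ΔT = 30.46 − (2 × 10⁻⁴/7.8 × 10⁻⁴)·(+8.8) = 28.2036 psu.
Increase required: 28.2036 − 7.91 = 20.2936 psu.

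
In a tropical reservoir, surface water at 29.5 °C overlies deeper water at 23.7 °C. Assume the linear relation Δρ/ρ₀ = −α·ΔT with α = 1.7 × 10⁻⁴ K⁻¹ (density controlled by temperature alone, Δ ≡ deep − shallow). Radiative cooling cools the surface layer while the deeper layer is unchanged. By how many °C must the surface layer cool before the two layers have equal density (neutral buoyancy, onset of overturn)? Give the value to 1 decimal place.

5.8 °C

With temperature the only control, equal density requires T_surf′ = T_deep.
T_surf′ = 23.7 °C.
Cooling required: 29.5 − 23.7 = 5.8 °C.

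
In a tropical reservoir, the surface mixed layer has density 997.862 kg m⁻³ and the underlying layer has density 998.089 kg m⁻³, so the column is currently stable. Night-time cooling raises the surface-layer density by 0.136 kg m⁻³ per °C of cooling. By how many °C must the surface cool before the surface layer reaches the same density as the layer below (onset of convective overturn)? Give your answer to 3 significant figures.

1.67 °C

Density deficit of the surface layer: 998.089 − 997.862 = 0.227 kg m⁻³.
Required change = 0.227 / 0.136 = 1.67 °C.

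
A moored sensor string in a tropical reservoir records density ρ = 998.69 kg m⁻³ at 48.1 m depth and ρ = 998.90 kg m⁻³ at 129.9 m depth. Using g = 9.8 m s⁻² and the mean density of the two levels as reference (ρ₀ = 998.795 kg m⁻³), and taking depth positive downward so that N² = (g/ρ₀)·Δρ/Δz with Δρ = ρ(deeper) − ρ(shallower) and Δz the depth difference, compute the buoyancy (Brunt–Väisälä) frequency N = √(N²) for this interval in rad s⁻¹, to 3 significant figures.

5.02 × 10⁻³ rad s⁻¹

Δρ = 998.90 − 998.69 = 0.21 kg m⁻³ over Δz = 129.9 − 48.1 = 81.8 m.
N² = (9.8/998.795) × (0.21/81.8) = 2.5189 × 10⁻⁵ s⁻².
N = √(2.5189 × 10⁻⁵) = 5.0189 × 10⁻³ rad s⁻¹ ≈ 5.02 × 10⁻³ rad s⁻¹.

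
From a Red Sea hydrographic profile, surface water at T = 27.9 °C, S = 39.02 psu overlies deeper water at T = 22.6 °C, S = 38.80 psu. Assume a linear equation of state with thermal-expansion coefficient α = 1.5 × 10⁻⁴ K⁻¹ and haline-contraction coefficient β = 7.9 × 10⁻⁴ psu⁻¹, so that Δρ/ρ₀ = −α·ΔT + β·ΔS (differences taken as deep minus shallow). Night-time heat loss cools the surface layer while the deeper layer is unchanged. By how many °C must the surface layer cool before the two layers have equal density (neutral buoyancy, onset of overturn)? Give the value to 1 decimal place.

4.1 °C

Neutral buoyancy requires Δρ = 0, i.e. −α(T_deep − T_surf′) + β(S_deep − S_surf) = 0.
T_surf′ = T_deep − (β/α)·ΔS = 22.6 − (7.9 × 10⁻⁴/1.5 × 10⁻⁴)·(-0.22) = 23.759 °C.
Cooling required: 27.9 − (23.759) = 4.141 °C.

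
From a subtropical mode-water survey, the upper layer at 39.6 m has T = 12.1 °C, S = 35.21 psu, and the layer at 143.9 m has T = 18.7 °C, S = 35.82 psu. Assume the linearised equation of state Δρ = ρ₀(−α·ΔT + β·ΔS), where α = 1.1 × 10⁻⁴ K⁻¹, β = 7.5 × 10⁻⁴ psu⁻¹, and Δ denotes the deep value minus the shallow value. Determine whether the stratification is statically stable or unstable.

ΔT = 18.7 − 12.1 = +6.6 K and ΔS = 35.82 − 35.21 = +0.61 psu (deep − shallow).
−αΔT = -7.26 × 10⁻⁴; βΔS = 4.575 × 10⁻⁴; sum Δρ/ρ₀ = -2.685 × 10⁻⁴.
Δρ/ρ₀ < 0, so Δρ < 0: deeper water is lighter → statically unstable; the column would overturn.

unstable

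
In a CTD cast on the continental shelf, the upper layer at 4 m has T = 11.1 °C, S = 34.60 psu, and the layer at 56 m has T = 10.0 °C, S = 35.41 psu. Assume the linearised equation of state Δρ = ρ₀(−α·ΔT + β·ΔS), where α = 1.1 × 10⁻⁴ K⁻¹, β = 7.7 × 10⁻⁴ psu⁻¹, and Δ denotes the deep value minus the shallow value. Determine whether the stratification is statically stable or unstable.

ΔT = 10.0 − 11.1 = -1.1 K and ΔS = 35.41 − 34.60 = +0.81 psu (deep − shallow).
−αΔT = 1.21 × 10⁻⁴; βΔS = 6.237 × 10⁻⁴; sum Δρ/ρ₀ = 7.447 × 10⁻⁴.
Δρ/ρ₀ > 0, so Δρ > 0: deeper water is denser → statically stable.

stable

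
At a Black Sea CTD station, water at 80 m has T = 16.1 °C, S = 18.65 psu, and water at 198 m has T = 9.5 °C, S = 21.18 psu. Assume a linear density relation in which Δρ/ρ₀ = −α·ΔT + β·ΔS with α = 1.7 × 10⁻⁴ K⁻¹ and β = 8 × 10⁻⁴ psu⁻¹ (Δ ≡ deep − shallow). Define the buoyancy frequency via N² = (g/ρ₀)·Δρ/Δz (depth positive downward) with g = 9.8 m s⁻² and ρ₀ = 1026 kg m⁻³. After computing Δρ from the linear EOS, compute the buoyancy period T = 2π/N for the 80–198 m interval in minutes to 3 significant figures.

ΔT = -6.6 K, ΔS = +2.53 psu (deep − shallow).
Δρ/ρ₀ = −αΔT + βΔS = 1.122 × 10⁻³ + 2.024 × 10⁻³ = 3.146 × 10⁻³, so Δρ ≈ 3.228 kg m⁻³.
N² = (g/ρ₀)·Δρ/Δz = g·(Δρ/ρ₀)/Δz = 9.8 × 3.146 × 10⁻³ / 118 = 2.6128 × 10⁻⁴ s⁻².
N = √(2.6128 × 10⁻⁴) = 0.016164 rad s⁻¹ → T = 2π/N = 388.71 s = 6.4785 min ≈ 6.48 min.

6.48 min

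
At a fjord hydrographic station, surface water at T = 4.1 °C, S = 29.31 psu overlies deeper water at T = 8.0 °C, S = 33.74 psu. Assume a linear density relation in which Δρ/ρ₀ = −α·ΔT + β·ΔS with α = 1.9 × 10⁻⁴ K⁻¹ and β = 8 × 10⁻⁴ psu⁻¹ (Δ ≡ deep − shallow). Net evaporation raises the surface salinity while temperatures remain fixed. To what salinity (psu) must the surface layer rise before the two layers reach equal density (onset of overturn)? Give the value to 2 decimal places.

32.81 psu

Neutral buoyancy requires −α(T_deep − T_surf) + β(S_deep − S_surf′) = 0.
S_surf′ = S_deep − (α/β)·ΔT = 33.74 − (1.9 × 10⁻⁴/8 × 10⁻⁴)·(+3.9) = 32.8137 psu.
Increase required: 32.8137 − 29.31 = 3.5037 psu.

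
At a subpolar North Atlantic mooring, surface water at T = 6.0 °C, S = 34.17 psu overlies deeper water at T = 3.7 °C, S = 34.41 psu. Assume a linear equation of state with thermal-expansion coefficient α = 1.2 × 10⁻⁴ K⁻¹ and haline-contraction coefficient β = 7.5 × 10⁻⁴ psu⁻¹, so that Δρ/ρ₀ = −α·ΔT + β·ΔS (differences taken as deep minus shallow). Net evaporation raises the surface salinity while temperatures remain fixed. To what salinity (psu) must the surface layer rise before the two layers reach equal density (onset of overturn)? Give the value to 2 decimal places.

34.78 psu

Neutral buoyancy requires −α(T_deep − T_surf) + β(S_deep − S_surf′) = 0.
S_surf′ = S_deep − (α/β)·ΔT = 34.41 − (1.2 × 10⁻⁴/7.5 × 10⁻⁴)·(-2.3) = 34.7780 psu.
Increase required: 34.7780 − 34.17 = 0.6080 psu.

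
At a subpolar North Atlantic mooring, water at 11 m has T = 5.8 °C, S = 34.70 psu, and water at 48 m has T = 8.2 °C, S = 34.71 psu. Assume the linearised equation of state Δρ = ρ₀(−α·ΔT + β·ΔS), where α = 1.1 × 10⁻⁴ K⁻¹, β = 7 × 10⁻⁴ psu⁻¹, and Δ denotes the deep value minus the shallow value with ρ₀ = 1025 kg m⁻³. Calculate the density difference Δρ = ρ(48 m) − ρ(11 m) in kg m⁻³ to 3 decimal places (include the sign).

ΔT = +2.4 K, ΔS = +0.01 psu (deep − shallow).
Δρ/ρ₀ = −(1.1 × 10⁻⁴)(+2.4) + (7 × 10⁻⁴)(+0.01) = -2.57 × 10⁻⁴.
Δρ = 1025 × (-2.57 × 10⁻⁴) = -0.263 kg m⁻³.
Negative Δρ: lighter below, statically unstable.

-0.263 kg m⁻³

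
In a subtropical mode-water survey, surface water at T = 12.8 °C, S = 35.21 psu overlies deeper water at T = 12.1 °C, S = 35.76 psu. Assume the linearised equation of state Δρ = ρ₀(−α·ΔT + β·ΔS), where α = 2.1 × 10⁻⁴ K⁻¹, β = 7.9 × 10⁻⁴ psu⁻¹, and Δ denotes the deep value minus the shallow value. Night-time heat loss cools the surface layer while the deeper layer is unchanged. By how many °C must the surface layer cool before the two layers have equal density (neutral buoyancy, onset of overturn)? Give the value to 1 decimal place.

Neutral buoyancy requires Δρ = 0, i.e. −α(T_deep − T_surf′) + β(S_deep − S_surf) = 0.
T_surf′ = T_deep − (β/α)·ΔS = 12.1 − (7.9 × 10⁻⁴/2.1 × 10⁻⁴)·(+0.55) = 10.031 °C.
Cooling required: 12.8 − (10.031) = 2.769 °C.

2.8 °C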